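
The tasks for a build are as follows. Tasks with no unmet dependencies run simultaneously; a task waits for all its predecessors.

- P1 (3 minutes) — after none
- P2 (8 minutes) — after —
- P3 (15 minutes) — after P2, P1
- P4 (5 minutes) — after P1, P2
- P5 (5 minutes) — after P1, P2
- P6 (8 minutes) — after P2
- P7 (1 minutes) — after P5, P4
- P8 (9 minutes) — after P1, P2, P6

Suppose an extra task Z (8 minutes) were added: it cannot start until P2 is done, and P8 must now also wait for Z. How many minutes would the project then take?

25

Originally the project takes 25 minutes.
With Z inserted, P8 now waits for max(P1, P2, P6, Z).
New critical path: P2→Z→P8 = 8+8+9 = 25 ⇒ 25 minutes.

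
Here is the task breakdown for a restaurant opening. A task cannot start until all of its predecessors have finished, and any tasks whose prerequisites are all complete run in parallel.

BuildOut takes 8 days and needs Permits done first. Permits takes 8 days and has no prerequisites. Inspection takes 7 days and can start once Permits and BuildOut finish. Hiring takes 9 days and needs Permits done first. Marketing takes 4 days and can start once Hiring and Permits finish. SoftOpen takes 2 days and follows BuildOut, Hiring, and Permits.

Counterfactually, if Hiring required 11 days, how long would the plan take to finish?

23

As given, the longest chain is Permits→BuildOut→Inspection = 8+8+7 = 23, so the finish is 23 days.
Hiring has 2 days of float (longest path through it is 21).
No other chain overtakes it, so the finish is 23 days.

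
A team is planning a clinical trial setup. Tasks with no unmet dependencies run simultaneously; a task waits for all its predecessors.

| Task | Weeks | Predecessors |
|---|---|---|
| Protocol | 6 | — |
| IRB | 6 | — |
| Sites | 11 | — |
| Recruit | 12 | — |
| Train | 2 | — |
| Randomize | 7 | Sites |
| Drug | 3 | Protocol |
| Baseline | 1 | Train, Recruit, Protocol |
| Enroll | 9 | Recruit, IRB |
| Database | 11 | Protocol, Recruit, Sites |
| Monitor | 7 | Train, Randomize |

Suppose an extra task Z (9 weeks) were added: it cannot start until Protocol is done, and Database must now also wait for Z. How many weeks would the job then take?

26

Originally the job takes 25 weeks.
With Z inserted, Database now waits for max(Protocol, Recruit, Sites, Z).
New critical path: Protocol→Z→Database = 6+9+11 = 26 ⇒ 26 weeks.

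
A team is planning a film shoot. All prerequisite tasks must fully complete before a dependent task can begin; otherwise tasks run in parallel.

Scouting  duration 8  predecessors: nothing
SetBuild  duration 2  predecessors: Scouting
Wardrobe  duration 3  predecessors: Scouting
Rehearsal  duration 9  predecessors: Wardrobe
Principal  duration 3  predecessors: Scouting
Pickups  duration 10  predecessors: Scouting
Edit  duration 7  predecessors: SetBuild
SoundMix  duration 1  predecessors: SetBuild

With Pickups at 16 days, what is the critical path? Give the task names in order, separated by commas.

As given, the longest chain is Scouting→Wardrobe→Rehearsal = 8+3+9 = 20, so the finish is 20 days.
The longest path through Pickups is only 18 days, so Pickups has float 2.
New critical path: Scouting→Pickups = 8+16 = 24 ⇒ 24 days.

Scouting, Pickups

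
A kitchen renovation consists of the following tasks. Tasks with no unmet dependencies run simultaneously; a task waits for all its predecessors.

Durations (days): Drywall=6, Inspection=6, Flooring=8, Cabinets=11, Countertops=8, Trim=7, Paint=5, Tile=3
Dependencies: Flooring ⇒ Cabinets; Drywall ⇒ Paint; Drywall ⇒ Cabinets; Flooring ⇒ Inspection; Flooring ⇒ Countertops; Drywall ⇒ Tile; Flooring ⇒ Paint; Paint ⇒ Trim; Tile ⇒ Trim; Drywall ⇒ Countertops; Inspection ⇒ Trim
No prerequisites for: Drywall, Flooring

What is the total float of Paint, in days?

Critical path: Flooring→Inspection→Trim = 8+6+7 = 21, so the finish is 21 days.
Paint finishes as early as 13 and must finish by 14.
Float = 21 − 20 = 1.

1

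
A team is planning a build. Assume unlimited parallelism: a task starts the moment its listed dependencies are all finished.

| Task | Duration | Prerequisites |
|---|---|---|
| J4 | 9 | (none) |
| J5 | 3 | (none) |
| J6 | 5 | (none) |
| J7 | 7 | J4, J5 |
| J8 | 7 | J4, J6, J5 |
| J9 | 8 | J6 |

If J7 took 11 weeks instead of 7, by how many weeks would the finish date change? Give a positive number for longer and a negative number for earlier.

4

The binding path is J4→J7 = 9+7 = 16; finish at 16 weeks.
J7 lies on that path, so at 11 weeks the path becomes 20 weeks.
That remains the longest chain; total 20 weeks.
Change in finish: 20 − 16 = +4 weeks.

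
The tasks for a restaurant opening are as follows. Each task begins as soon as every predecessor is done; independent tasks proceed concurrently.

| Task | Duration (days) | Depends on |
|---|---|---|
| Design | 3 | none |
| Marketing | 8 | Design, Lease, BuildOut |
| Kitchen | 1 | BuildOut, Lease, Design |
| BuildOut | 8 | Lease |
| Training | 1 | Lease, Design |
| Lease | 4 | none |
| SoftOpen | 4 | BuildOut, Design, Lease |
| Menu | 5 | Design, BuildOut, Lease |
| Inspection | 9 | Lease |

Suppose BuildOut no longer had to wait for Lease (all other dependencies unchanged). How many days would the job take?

Original critical path: Lease→BuildOut→Marketing = 4+8+8 = 20 ⇒ 20 days.
Without Lease→BuildOut, BuildOut's earliest start moves from 4 to 0.
The longest chain is now BuildOut→Marketing = 8+8 = 16, so the job takes 16 days.

16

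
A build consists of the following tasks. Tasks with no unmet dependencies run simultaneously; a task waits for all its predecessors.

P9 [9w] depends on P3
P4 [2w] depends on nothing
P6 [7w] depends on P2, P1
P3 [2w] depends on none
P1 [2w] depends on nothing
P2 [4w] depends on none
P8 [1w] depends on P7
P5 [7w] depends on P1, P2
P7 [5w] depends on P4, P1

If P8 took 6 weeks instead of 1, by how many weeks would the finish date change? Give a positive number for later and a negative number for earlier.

Critical path before the change: P2→P5 = 4+7 = 11 giving 11 weeks.
P8 is off the critical path — its longest chain is 8 weeks, giving 3 of slack.
The binding chain switches to P1→P7→P8 = 2+5+6 = 13; finish 13 weeks.
Change in finish: 13 − 11 = +2 weeks.

2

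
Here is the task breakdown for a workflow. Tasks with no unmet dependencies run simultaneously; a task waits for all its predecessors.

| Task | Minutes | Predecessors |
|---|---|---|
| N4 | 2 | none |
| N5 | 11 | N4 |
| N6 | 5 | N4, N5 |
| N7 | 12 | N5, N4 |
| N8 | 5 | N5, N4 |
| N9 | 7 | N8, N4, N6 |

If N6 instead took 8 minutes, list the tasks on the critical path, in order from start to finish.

Baseline: N4→N5→N6→N9 = 2+11+5+7 = 25 → 25 minutes.
N6 is on the critical path; changing it to 8 makes that path 28 minutes.
The critical path is still N4→N5→N6→N9; finish is now 28 minutes.

N4, N5, N6, N9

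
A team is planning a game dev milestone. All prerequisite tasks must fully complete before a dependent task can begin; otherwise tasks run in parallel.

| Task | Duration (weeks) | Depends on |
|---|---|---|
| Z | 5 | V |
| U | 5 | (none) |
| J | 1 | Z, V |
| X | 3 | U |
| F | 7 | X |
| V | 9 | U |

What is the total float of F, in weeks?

5

U→V→Z→J = 5+9+5+1 = 20 sets the makespan at 20 weeks.
F finishes as early as 15 and must finish by 20.
So F can slip 20 − 15 = 5 weeks.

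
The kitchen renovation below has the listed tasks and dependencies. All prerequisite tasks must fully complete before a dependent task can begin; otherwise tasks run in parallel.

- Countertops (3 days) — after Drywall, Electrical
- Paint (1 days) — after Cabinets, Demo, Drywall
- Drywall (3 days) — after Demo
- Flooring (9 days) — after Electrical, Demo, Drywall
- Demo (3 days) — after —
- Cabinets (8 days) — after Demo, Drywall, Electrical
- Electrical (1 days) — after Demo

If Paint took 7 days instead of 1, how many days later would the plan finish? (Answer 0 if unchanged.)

The binding path is Demo→Drywall→Cabinets→Paint = 3+3+8+1 = 15; finish at 15 days.
Paint is on the critical path; changing it to 7 makes that path 21 days.
The critical path is still Demo→Drywall→Cabinets→Paint; finish is now 21 days.
Change in finish: 21 − 15 = +6 days.

6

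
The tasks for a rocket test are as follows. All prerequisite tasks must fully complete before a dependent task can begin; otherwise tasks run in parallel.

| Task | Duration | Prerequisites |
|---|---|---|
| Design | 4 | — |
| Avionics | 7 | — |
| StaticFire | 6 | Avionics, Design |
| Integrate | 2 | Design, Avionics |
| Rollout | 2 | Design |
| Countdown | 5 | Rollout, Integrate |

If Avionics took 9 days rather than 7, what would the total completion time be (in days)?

Baseline: Avionics→Integrate→Countdown = 7+2+5 = 14 → 14 days.
Avionics lies on that path, so at 9 days the path becomes 16 days.
No other chain overtakes it, so the finish is 16 days.

16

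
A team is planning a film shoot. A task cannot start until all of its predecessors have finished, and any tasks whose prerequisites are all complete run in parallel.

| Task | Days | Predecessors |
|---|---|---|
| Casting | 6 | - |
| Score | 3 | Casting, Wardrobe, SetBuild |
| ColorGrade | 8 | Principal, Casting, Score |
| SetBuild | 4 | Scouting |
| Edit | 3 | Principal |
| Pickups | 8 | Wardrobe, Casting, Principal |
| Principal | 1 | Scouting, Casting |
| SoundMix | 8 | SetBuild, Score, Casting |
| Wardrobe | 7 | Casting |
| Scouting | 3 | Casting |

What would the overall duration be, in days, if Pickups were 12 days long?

25

Baseline: Casting→Scouting→SetBuild→Score→SoundMix = 6+3+4+3+8 = 24 → 24 days.
The longest path through Pickups is only 21 days, so Pickups has float 3.
New critical path: Casting→Wardrobe→Pickups = 6+7+12 = 25 ⇒ 25 days.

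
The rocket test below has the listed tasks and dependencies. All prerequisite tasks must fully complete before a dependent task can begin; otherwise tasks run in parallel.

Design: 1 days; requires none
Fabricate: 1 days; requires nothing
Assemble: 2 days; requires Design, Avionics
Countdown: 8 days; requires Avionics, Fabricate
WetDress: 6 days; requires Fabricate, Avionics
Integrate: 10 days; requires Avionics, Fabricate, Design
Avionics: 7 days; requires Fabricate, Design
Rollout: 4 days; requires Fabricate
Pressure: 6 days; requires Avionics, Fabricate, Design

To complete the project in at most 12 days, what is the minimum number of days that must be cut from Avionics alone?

6

Current finish: 18 days; target: 12.
Avionics is on every critical path, so each day cut from Avionics cuts the finish by one (this holds down to a finish of 12).
Need 18 − 12 = 6 days off Avionics → Avionics becomes 1 day, finish becomes 12.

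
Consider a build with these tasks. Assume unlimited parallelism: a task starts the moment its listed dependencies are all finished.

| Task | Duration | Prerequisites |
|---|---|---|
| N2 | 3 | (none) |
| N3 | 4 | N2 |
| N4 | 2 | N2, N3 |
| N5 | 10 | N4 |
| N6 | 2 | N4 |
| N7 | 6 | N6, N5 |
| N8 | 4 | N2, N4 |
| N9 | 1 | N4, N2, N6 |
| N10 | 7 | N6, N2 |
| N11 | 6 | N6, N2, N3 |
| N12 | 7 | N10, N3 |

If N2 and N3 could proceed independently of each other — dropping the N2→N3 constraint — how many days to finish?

Before: longest chain N2→N3→N4→N5→N7 = 3+4+2+10+6 = 25, finish 25.
Without N2→N3, N3's earliest start moves from 3 to 0.
New critical path: N3→N4→N5→N7 = 4+2+10+6 = 22 ⇒ 22 days.

22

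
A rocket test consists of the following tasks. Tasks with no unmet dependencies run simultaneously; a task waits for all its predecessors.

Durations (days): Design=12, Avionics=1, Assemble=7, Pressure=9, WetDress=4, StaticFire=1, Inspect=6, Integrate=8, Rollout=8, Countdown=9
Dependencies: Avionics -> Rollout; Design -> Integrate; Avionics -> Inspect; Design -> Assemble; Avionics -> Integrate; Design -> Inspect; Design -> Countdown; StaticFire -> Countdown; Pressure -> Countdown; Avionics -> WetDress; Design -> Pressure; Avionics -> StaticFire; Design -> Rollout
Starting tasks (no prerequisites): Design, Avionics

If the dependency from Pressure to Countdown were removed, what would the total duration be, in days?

21

Original critical path: Design→Pressure→Countdown = 12+9+9 = 30 ⇒ 30 days.
Without Pressure→Countdown, Countdown's earliest start moves from 21 to 12.
New critical path: Design→Pressure = 12+9 = 21 ⇒ 21 days.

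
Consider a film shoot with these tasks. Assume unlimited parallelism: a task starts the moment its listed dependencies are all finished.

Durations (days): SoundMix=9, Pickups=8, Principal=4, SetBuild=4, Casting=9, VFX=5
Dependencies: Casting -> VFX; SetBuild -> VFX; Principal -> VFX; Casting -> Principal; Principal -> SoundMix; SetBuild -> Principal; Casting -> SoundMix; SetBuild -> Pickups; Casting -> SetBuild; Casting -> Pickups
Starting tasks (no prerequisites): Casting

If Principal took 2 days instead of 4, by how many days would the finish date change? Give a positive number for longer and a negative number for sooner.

Critical path before the change: Casting→SetBuild→Principal→SoundMix = 9+4+4+9 = 26 giving 26 days.
Principal is on the critical path; changing it to 2 makes that path 24 days.
The critical path is still Casting→SetBuild→Principal→SoundMix; finish is now 24 days.
Change in finish: 24 − 26 = -2 days.

-2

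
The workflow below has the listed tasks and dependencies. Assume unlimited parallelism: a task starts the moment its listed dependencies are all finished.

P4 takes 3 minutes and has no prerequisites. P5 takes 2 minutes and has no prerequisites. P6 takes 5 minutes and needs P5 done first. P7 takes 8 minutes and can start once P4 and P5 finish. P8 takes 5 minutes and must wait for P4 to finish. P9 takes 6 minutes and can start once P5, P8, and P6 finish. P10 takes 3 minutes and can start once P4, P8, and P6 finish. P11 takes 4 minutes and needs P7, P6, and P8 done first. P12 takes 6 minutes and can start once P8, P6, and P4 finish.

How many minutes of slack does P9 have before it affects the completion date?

1

Critical path: P4→P7→P11 = 3+8+4 = 15, so the finish is 15 minutes.
Longest path through P9: 14 minutes (earliest finish 14, latest finish 15).
Float = 15 − 14 = 1.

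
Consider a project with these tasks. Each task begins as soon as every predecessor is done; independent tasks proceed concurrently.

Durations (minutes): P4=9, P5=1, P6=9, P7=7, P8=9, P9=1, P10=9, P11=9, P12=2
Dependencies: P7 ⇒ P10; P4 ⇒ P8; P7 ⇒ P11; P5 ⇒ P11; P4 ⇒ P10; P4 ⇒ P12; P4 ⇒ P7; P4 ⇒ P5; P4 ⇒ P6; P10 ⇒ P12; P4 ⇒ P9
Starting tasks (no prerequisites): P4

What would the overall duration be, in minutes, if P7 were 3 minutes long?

23

As given, the longest chain is P4→P7→P10→P12 = 9+7+9+2 = 27, so the finish is 27 minutes.
P7 is on the critical path; changing it to 3 makes that path 23 minutes.
That remains the longest chain; total 23 minutes.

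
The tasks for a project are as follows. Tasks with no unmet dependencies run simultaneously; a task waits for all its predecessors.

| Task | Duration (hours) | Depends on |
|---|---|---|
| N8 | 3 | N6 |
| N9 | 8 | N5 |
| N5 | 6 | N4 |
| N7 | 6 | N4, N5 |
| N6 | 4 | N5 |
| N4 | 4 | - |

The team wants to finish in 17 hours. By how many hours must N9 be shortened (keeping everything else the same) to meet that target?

Current finish: 18 hours; target: 17.
N9 is on every critical path, so each hour cut from N9 cuts the finish by one (this holds down to a finish of 17).
Need 18 − 17 = 1 hour off N9 → N9 becomes 7 hours, finish becomes 17.

1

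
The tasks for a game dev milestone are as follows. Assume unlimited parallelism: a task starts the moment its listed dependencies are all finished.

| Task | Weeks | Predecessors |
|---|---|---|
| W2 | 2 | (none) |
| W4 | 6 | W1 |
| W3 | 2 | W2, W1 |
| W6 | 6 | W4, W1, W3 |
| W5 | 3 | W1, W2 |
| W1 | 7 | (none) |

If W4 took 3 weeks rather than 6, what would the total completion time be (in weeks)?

Actual critical path: W1→W4→W6 = 7+6+6 = 19 ⇒ 19 weeks.
W4 lies on that path, so at 3 weeks the path becomes 16 weeks.
The critical path is still W1→W4→W6; finish is now 16 weeks.

16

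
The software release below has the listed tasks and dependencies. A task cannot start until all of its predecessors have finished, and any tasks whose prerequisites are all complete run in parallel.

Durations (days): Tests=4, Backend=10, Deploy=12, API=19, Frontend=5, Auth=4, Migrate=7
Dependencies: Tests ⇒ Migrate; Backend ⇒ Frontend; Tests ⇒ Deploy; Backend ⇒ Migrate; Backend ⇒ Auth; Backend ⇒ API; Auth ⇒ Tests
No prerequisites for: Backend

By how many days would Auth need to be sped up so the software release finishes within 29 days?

1

Current finish: 30 days; target: 29.
Auth is on every critical path, so each day cut from Auth cuts the finish by one (this holds down to a finish of 29).
Need 30 − 29 = 1 day off Auth → Auth becomes 3 days, finish becomes 29.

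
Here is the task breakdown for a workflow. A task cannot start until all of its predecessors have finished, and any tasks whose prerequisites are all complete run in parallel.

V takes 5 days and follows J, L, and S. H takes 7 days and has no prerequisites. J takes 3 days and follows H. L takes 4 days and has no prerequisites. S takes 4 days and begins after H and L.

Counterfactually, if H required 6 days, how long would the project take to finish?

Critical path before the change: H→S→V = 7+4+5 = 16 giving 16 days.
Since H is critical, the -1 change carries straight to that chain (now 15 days).
The critical path is still H→S→V; finish is now 15 days.

15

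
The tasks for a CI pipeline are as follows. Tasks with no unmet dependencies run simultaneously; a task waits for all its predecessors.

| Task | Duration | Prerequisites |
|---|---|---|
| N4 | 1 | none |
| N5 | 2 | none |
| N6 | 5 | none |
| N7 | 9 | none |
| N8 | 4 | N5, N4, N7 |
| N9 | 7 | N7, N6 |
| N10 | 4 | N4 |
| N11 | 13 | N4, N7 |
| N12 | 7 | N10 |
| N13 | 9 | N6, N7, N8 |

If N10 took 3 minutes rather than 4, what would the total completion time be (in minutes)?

As given, the longest chain is N7→N8→N13 = 9+4+9 = 22, so the finish is 22 minutes.
The longest path through N10 is only 12 minutes, so N10 has float 10.
The critical path is still N7→N8→N13; finish is now 22 minutes.

22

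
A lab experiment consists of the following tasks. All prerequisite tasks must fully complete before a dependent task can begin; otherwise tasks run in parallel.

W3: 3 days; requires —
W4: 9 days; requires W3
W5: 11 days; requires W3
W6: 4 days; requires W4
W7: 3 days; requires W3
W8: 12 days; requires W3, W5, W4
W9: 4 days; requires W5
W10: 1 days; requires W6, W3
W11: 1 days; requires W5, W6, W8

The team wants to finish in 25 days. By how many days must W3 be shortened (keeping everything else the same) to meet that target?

Current finish: 27 days; target: 25.
W3 is on every critical path, so each day cut from W3 cuts the finish by one (this holds down to a finish of 25).
Need 27 − 25 = 2 days off W3 → W3 becomes 1 day, finish becomes 25.

2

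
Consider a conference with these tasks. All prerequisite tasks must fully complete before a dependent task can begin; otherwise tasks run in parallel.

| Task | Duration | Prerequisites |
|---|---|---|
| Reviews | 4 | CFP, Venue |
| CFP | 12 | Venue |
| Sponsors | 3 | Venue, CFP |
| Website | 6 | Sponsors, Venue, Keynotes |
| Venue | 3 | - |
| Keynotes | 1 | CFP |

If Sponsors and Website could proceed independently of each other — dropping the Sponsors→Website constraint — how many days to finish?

Original critical path: Venue→CFP→Sponsors→Website = 3+12+3+6 = 24 ⇒ 24 days.
Without Sponsors→Website, Website's earliest start moves from 18 to 16.
After: Venue→CFP→Keynotes→Website = 3+12+1+6 = 22 → 22 days.

22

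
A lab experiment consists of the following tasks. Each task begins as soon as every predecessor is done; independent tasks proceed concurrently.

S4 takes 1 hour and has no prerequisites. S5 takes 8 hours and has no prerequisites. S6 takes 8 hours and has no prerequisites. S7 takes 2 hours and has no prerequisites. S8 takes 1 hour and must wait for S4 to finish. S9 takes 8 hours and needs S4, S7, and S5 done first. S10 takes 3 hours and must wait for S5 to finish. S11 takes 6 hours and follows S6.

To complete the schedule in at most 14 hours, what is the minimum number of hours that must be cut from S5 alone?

Current finish: 16 hours; target: 14.
S5 is on every critical path, so each hour cut from S5 cuts the finish by one (this holds down to a finish of 14).
Need 16 − 14 = 2 hours off S5 → S5 becomes 6 hours, finish becomes 14.

2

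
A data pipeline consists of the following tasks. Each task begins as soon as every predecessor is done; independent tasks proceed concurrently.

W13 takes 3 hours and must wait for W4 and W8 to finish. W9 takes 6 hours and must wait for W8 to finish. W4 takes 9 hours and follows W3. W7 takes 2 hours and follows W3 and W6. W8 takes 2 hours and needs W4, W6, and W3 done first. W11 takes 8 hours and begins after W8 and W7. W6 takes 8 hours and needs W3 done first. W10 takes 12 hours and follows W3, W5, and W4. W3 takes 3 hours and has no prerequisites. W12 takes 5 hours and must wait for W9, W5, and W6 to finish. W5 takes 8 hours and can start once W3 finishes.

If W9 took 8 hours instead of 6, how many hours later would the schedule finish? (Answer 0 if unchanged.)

The binding path is W3→W4→W8→W9→W12 = 3+9+2+6+5 = 25; finish at 25 hours.
W9 lies on that path, so at 8 hours the path becomes 27 hours.
The critical path is still W3→W4→W8→W9→W12; finish is now 27 hours.
Change in finish: 27 − 25 = +2 hours.

2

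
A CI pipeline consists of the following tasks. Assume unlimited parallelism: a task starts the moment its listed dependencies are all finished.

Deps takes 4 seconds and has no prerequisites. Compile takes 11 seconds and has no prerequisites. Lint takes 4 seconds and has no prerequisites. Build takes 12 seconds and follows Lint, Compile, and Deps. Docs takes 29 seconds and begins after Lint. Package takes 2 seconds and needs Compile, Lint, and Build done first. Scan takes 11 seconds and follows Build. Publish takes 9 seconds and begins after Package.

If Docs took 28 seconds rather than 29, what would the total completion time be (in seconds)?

As given, the longest chain is Compile→Build→Package→Publish = 11+12+2+9 = 34, so the finish is 34 seconds.
Docs has 1 second of float (longest path through it is 33).
That remains the longest chain; total 34 seconds.

34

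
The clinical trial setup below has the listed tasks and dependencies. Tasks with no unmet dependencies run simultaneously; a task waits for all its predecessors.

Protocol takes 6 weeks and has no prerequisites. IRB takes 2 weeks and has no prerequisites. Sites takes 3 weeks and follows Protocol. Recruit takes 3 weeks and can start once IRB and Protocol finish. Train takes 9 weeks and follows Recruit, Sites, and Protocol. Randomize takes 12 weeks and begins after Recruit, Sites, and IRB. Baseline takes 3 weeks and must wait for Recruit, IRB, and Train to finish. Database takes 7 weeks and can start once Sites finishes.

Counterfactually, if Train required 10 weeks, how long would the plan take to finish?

22

The binding path is Protocol→Sites→Train→Baseline = 6+3+9+3 = 21; finish at 21 weeks.
Train is on the critical path; changing it to 10 makes that path 22 weeks.
No other chain overtakes it, so the finish is 22 weeks.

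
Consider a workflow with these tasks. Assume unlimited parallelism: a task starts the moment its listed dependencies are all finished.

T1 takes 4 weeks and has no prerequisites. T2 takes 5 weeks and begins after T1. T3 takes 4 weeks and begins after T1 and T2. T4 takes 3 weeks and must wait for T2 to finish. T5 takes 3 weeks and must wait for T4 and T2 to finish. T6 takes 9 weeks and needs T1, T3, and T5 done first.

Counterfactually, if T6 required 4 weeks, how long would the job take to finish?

19

The binding path is T1→T2→T4→T5→T6 = 4+5+3+3+9 = 24; finish at 24 weeks.
T6 is on the critical path; changing it to 4 makes that path 19 weeks.
No other chain overtakes it, so the finish is 19 weeks.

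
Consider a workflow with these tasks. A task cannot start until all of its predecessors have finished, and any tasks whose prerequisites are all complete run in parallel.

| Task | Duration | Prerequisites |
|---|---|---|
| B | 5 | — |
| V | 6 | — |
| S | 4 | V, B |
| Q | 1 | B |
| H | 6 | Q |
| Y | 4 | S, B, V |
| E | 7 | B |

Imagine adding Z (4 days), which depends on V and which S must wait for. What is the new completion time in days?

18

Originally the plan takes 14 days.
With Z inserted, S now waits for max(V, B, Z).
New critical path: V→Z→S→Y = 6+4+4+4 = 18 ⇒ 18 days.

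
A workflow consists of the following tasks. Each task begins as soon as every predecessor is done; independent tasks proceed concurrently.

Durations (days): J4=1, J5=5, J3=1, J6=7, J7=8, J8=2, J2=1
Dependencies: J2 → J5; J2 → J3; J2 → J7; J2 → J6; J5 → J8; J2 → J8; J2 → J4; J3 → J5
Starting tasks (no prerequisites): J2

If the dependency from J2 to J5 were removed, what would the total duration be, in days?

9

Before: longest chain J2→J3→J5→J8 = 1+1+5+2 = 9, finish 9.
Dropping J2→J5 doesn't change J5's earliest start (2); another predecessor still binds.
New critical path: J2→J3→J5→J8 = 1+1+5+2 = 9 ⇒ 9 days.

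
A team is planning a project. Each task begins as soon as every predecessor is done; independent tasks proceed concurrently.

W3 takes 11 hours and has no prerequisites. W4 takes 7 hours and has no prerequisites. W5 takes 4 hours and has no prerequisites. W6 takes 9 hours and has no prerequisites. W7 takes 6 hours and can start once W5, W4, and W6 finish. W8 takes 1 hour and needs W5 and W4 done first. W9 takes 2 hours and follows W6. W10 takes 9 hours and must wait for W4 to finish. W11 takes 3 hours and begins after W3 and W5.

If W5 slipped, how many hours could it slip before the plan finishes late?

6

The longest chain is W4→W10 = 7+9 = 16; overall finish 16 hours.
W5 finishes as early as 4 and must finish by 10.
So W5 can slip 10 − 4 = 6 hours.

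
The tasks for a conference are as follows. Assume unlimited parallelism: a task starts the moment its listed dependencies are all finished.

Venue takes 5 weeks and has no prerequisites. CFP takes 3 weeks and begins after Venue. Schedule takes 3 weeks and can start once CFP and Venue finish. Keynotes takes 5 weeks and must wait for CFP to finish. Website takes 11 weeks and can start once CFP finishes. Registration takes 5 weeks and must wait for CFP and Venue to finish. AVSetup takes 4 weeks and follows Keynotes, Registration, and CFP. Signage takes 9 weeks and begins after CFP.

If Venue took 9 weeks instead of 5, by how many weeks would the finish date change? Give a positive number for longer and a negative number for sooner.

As given, the longest chain is Venue→CFP→Website = 5+3+11 = 19, so the finish is 19 weeks.
Since Venue is critical, the +4 change carries straight to that chain (now 23 weeks).
The critical path is still Venue→CFP→Website; finish is now 23 weeks.
Change in finish: 23 − 19 = +4 weeks.

4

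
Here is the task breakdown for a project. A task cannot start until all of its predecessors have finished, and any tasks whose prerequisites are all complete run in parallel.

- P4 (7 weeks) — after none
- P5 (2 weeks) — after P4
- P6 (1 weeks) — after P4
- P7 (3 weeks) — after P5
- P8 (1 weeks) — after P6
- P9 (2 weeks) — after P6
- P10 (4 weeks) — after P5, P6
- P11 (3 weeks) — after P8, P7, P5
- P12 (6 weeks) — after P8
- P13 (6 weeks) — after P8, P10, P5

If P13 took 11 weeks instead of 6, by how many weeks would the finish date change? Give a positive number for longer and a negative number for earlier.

5

Critical path before the change: P4→P5→P10→P13 = 7+2+4+6 = 19 giving 19 weeks.
Since P13 is critical, the +5 change carries straight to that chain (now 24 weeks).
The critical path is still P4→P5→P10→P13; finish is now 24 weeks.
Change in finish: 24 − 19 = +5 weeks.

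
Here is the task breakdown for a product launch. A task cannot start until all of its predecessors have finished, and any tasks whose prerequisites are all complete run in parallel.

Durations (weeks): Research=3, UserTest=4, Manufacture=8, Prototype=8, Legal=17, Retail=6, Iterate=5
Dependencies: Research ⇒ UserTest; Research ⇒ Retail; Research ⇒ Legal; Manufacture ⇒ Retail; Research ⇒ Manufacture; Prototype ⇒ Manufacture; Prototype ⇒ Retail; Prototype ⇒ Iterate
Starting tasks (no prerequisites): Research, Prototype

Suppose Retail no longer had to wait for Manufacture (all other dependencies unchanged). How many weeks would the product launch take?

20

Original critical path: Prototype→Manufacture→Retail = 8+8+6 = 22 ⇒ 22 weeks.
Without Manufacture→Retail, Retail's earliest start moves from 16 to 8.
New critical path: Research→Legal = 3+17 = 20 ⇒ 20 weeks.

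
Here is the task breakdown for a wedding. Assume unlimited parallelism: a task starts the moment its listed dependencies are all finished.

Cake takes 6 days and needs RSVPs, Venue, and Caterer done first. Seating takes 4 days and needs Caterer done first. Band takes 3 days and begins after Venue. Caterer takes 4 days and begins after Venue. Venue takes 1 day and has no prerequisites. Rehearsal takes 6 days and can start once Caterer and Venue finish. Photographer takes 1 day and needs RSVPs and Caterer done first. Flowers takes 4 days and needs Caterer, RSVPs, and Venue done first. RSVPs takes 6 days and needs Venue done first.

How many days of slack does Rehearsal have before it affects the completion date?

Critical path: Venue→RSVPs→Cake = 1+6+6 = 13, so the finish is 13 days.
Rehearsal finishes as early as 11 and must finish by 13.
Float = 13 − 11 = 2.

2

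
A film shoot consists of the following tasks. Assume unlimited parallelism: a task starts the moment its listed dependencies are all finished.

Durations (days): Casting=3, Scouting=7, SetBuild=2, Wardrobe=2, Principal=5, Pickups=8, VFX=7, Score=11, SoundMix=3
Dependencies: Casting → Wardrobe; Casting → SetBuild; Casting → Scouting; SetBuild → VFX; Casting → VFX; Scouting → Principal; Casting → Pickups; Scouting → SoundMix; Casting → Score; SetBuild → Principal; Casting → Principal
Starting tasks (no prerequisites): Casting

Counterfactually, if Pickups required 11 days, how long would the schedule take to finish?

15

The binding path is Casting→Scouting→Principal = 3+7+5 = 15; finish at 15 days.
Pickups has 4 days of float (longest path through it is 11).
No other chain overtakes it, so the finish is 15 days.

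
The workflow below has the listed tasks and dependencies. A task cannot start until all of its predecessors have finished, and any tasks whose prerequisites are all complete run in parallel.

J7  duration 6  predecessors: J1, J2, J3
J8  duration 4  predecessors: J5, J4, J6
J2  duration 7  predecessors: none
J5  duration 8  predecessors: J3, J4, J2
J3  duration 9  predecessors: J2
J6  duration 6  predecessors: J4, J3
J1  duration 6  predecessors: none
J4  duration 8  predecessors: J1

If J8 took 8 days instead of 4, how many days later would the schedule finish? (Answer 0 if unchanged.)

4

Actual critical path: J2→J3→J5→J8 = 7+9+8+4 = 28 ⇒ 28 days.
J8 lies on that path, so at 8 days the path becomes 32 days.
That remains the longest chain; total 32 days.
Change in finish: 32 − 28 = +4 days.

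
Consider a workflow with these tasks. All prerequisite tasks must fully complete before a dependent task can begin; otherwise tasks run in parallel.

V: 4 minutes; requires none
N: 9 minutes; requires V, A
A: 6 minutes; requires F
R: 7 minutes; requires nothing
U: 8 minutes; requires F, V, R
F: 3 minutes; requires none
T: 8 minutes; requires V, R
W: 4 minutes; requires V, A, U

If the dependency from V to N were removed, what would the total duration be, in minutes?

Original critical path: R→U→W = 7+8+4 = 19 ⇒ 19 minutes.
Dropping V→N doesn't change N's earliest start (9); another predecessor still binds.
After: R→U→W = 7+8+4 = 19 → 19 minutes.

19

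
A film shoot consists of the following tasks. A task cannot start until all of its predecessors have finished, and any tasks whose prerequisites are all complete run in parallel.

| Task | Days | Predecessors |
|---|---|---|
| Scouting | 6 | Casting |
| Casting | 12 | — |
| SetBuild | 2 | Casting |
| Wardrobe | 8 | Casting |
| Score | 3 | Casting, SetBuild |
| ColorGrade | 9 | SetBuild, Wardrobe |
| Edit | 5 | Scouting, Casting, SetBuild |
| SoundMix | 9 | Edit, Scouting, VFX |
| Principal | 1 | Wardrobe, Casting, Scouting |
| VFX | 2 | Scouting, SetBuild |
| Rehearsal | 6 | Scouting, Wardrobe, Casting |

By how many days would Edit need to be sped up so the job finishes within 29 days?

Current finish: 32 days; target: 29.
Edit is on every critical path, so each day cut from Edit cuts the finish by one (this holds down to a finish of 29).
Need 32 − 29 = 3 days off Edit → Edit becomes 2 days, finish becomes 29.

3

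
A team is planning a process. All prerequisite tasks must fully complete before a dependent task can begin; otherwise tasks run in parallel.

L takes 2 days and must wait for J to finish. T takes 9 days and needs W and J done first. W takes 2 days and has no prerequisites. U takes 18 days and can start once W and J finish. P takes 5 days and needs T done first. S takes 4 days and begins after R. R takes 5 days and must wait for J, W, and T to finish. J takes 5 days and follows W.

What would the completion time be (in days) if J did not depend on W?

Before: longest chain W→J→T→R→S = 2+5+9+5+4 = 25, finish 25.
Without W→J, J's earliest start moves from 2 to 0.
After: J→T→R→S = 5+9+5+4 = 23 → 23 days.

23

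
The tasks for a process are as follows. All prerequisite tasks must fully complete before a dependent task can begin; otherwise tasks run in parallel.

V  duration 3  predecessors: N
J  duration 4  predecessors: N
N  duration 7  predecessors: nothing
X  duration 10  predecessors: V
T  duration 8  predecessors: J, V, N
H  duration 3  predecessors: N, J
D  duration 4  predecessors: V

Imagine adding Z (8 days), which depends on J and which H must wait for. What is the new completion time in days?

Originally the job takes 20 days.
With Z inserted, H now waits for max(N, J, Z).
New critical path: N→J→Z→H = 7+4+8+3 = 22 ⇒ 22 days.

22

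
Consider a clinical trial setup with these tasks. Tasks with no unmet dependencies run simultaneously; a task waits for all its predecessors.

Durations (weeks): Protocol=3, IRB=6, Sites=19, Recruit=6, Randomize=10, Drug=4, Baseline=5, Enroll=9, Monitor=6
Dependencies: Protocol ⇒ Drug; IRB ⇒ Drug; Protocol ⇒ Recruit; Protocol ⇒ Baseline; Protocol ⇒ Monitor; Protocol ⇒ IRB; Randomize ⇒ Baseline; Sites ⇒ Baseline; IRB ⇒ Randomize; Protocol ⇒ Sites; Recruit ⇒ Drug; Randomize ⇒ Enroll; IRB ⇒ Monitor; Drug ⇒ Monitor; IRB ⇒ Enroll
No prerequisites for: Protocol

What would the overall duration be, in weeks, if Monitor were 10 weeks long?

Actual critical path: Protocol→IRB→Randomize→Enroll = 3+6+10+9 = 28 ⇒ 28 weeks.
Monitor has 9 weeks of float (longest path through it is 19).
The critical path is still Protocol→IRB→Randomize→Enroll; finish is now 28 weeks.

28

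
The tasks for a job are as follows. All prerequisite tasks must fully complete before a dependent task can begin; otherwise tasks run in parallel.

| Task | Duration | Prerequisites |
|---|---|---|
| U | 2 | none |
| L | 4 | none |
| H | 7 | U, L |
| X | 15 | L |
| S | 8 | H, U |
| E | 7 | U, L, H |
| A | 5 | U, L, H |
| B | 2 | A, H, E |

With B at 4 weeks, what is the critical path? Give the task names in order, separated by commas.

L, H, E, B

Critical path before the change: L→H→E→B = 4+7+7+2 = 20 giving 20 weeks.
B lies on that path, so at 4 weeks the path becomes 22 weeks.
No other chain overtakes it, so the finish is 22 weeks.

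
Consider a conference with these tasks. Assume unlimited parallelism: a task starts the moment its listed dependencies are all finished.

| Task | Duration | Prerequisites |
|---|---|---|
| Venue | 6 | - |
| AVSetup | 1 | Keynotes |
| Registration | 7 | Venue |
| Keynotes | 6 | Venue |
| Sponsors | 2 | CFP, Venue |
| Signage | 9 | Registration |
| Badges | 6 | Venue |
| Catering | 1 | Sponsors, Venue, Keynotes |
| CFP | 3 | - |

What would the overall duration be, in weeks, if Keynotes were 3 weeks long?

Actual critical path: Venue→Registration→Signage = 6+7+9 = 22 ⇒ 22 weeks.
Keynotes is off the critical path — its longest chain is 13 weeks, giving 9 of slack.
That remains the longest chain; total 22 weeks.

22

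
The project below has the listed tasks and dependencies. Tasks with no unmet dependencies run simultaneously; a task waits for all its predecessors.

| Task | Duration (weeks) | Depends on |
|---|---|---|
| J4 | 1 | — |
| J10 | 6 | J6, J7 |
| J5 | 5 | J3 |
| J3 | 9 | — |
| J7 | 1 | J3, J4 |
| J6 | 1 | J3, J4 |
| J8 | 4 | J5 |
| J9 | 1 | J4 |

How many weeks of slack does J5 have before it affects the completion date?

0

The longest chain is J3→J5→J8 = 9+5+4 = 18; overall finish 18 weeks.
The longest chain containing J5 totals 18 weeks.
So J5 can slip 14 − 14 = 0 weeks.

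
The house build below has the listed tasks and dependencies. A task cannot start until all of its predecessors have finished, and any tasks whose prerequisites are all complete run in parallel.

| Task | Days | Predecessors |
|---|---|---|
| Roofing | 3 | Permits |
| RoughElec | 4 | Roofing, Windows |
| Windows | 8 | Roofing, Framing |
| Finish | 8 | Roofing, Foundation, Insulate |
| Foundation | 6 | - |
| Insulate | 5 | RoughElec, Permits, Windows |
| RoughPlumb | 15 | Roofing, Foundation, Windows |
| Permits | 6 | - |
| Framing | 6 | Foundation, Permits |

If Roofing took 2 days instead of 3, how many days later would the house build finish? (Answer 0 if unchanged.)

0

Baseline: Permits→Framing→Windows→RoughElec→Insulate→Finish = 6+6+8+4+5+8 = 37 → 37 days.
Roofing is off the critical path — its longest chain is 34 days, giving 3 of slack.
That remains the longest chain; total 37 days.
Change in finish: 37 − 37 = +0 days.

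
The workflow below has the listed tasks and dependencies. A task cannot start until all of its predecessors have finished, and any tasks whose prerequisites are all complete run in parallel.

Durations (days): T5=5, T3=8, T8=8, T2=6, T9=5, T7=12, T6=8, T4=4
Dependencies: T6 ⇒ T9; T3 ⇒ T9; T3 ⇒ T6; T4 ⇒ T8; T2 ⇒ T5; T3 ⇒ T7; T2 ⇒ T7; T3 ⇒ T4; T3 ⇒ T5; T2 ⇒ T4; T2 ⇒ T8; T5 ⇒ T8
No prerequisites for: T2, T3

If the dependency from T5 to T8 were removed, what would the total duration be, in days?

Before: longest chain T3→T5→T8 = 8+5+8 = 21, finish 21.
Without T5→T8, T8's earliest start moves from 13 to 12.
New critical path: T3→T6→T9 = 8+8+5 = 21 ⇒ 21 days.

21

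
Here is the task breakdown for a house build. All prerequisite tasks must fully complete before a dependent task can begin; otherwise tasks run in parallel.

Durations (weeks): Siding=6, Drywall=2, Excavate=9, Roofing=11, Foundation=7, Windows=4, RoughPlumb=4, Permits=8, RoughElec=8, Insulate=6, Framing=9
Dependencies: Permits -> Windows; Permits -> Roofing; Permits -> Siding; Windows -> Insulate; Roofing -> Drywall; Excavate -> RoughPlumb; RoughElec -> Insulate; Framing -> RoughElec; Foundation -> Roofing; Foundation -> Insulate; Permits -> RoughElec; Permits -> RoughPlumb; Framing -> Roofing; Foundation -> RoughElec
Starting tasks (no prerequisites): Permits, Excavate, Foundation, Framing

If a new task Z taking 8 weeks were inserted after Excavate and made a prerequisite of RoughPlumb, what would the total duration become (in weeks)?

23

Originally the job takes 23 weeks.
With Z inserted, RoughPlumb now waits for max(Excavate, Permits, Z).
New critical path: Framing→RoughElec→Insulate = 9+8+6 = 23 ⇒ 23 weeks.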